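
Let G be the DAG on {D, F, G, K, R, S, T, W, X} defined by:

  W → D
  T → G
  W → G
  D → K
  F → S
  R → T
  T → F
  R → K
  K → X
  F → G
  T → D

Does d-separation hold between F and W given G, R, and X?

We examine all 6 paths between F and W:
  1. F → G ← W — G:collider[open] ⇒ active
  2. F → G ← T → D ← W — G:collider[open]; T:fork[open]; D:collider[open] ⇒ active
  3. F → G ← T ← R → K ← D ← W — G:collider[open]; T:chain[open]; R:fork[blocks]; K:collider[open]; D:chain[open] ⇒ blocked
  4. F ← T → D ← W — T:fork[open]; D:collider[open] ⇒ active
  5. F ← T → G ← W — T:fork[open]; G:collider[open] ⇒ active
  6. F ← T ← R → K ← D ← W — T:chain[open]; R:fork[blocks]; K:collider[open]; D:chain[open] ⇒ blocked
Because an active path exists, F and W are not d-separated.

No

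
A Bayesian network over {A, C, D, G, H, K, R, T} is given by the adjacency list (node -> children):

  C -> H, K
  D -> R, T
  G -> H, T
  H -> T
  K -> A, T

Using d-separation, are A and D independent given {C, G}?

There are 3 undirected paths between A and D; checking each against the conditioning set {C, G}:
  1. A ← K → T ← D — K:fork[open]; T:collider[blocks] ⇒ blocked
  2. A ← K ← C → H → T ← D — K:chain[open]; C:fork[blocks]; H:chain[open]; T:collider[blocks] ⇒ blocked
  3. A ← K ← C → H ← G → T ← D — K:chain[open]; C:fork[blocks]; H:collider[blocks]; G:fork[blocks]; T:collider[blocks] ⇒ blocked
Every path is blocked, so A and D are d-separated given {C, G}.

Yes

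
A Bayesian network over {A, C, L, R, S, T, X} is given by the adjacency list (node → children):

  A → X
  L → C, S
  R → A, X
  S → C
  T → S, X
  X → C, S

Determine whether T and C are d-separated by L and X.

No

There are 6 undirected paths between T and C; checking each against the conditioning set {L, X}:
  1. T → X → C — X:chain[blocks] ⇒ blocked
  2. T → X → S ← L → C — X:chain[blocks]; S:collider[blocks]; L:fork[blocks] ⇒ blocked
  3. T → X → S → C — X:chain[blocks]; S:chain[open] ⇒ blocked
  4. T → S ← X → C — S:collider[blocks]; X:fork[blocks] ⇒ blocked
  5. T → S ← L → C — S:collider[blocks]; L:fork[blocks] ⇒ blocked
  6. T → S → C — S:chain[open] ⇒ active
Because an active path exists, T and C are not d-separated.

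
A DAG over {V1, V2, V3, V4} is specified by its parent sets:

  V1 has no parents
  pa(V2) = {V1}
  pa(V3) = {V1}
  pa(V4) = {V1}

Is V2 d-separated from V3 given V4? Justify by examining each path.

Only one path connects V2 and V3:
Path 1: V2 ← V1 → V3
  V1 is a fork and V1 is not conditioned on — no node blocks this path, so it is active.
Since the path V2 ← V1 → V3 is active, V2 and V3 are not d-separated given {V4}.

No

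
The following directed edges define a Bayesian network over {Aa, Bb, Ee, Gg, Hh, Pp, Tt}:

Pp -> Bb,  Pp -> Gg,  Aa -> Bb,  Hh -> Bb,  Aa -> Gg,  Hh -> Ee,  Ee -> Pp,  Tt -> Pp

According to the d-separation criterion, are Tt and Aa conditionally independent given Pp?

Yes

3 paths connect Tt and Aa; each must be blocked for d-separation to hold:
Path 1: Tt → Pp ← Ee ← Hh → Bb ← Aa
  Bb is a collider here and neither Bb nor any of its descendants is conditioned on, so the collider stays closed — the path is blocked at Bb.
Path 2: Tt → Pp → Bb ← Aa
  Pp is a chain here and Pp is conditioned on, so the path is blocked at Pp.
Path 3: Tt → Pp → Gg ← Aa
  Pp is a chain here and Pp is conditioned on, so the path is blocked at Pp.
Since every path is blocked, d-separation holds.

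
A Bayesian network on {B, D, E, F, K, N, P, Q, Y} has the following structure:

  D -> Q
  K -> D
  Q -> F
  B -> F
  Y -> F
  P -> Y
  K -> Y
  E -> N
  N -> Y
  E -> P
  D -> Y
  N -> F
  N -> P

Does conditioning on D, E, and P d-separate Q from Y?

Yes

6 paths connect Q and Y; each must be blocked for d-separation to hold:
  1. Q ← D ← K → Y — D:chain[blocks]; K:fork[open] ⇒ blocked
  2. Q ← D → Y — D:fork[blocks] ⇒ blocked
  3. Q → F ← N → P → Y — F:collider[blocks]; N:fork[open]; P:chain[blocks] ⇒ blocked
  4. Q → F ← N ← E → P → Y — F:collider[blocks]; N:chain[open]; E:fork[blocks]; P:chain[blocks] ⇒ blocked
  5. Q → F ← N → Y — F:collider[blocks]; N:fork[open] ⇒ blocked
  6. Q → F ← Y — F:collider[blocks] ⇒ blocked
All paths are blocked; Q ⊥ Y | {D, E, P} holds.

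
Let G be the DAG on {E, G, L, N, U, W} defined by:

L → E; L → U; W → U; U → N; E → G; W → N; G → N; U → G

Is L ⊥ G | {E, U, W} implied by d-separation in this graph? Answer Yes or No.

Yes — L and G are d-separated given {E, U, W}.

Enumerating the 4 paths from L to G and testing each for blocking by {E, U, W}:
Path 1: L → E → G
  E is a chain here and E is conditioned on, so the path is blocked at E.
Path 2: L → U → G
  U is a chain here and U is conditioned on, so the path is blocked at U.
Path 3: L → U ← W → N ← G
  W is a fork here and W is conditioned on, so the path is blocked at W.
Path 4: L → U → N ← G
  U is a chain here and U is conditioned on, so the path is blocked at U.
Every path is blocked, so L and G are d-separated given {E, U, W}.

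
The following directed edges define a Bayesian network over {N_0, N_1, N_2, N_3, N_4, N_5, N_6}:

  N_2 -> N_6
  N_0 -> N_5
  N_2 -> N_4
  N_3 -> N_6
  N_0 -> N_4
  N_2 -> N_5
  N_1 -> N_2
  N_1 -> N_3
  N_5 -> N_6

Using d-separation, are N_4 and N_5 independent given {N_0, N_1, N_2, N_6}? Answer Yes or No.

Yes

We examine all 4 paths between N_4 and N_5:
Path 1: N_4 ← N_2 ← N_1 → N_3 → N_6 ← N_5
  N_2 is a chain here and N_2 is conditioned on, so the path is blocked at N_2.
Path 2: N_4 ← N_2 → N_6 ← N_5
  N_2 is a fork here and N_2 is conditioned on, so the path is blocked at N_2.
Path 3: N_4 ← N_2 → N_5
  N_2 is a fork here and N_2 is conditioned on, so the path is blocked at N_2.
Path 4: N_4 ← N_0 → N_5
  N_0 is a fork here and N_0 is conditioned on, so the path is blocked at N_0.
All paths are blocked; N_4 ⊥ N_5 | {N_0, N_1, N_2, N_6} holds.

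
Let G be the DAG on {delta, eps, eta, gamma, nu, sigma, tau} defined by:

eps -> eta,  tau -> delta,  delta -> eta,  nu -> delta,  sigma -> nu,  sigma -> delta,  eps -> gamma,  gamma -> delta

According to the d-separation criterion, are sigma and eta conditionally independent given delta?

We examine all 4 paths between sigma and eta:
Path 1: sigma → delta ← gamma ← eps → eta
  delta is a collider and delta is conditioned on, which opens it; gamma is a chain and gamma is not conditioned on; eps is a fork and eps is not conditioned on — no node blocks this path, so it is active.
Path 2: sigma → delta → eta
  delta is a chain here and delta is conditioned on, so the path is blocked at delta.
Path 3: sigma → nu → delta ← gamma ← eps → eta
  nu is a chain and nu is not conditioned on; delta is a collider and delta is conditioned on, which opens it; gamma is a chain and gamma is not conditioned on; eps is a fork and eps is not conditioned on — no node blocks this path, so it is active.
Path 4: sigma → nu → delta → eta
  delta is a chain here and delta is conditioned on, so the path is blocked at delta.
At least one path is unblocked, so d-separation fails.

No — sigma and eta are not d-separated given {delta}.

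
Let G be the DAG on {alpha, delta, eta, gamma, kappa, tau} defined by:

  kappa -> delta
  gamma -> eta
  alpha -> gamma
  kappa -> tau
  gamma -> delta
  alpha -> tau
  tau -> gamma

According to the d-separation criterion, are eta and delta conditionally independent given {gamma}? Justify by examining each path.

Yes

There are 3 undirected paths between eta and delta; checking each against the conditioning set {gamma}:
  1. eta ← gamma ← tau ← kappa → delta — gamma:chain[blocks]; tau:chain[open]; kappa:fork[open] ⇒ blocked
  2. eta ← gamma → delta — gamma:fork[blocks] ⇒ blocked
  3. eta ← gamma ← alpha → tau ← kappa → delta — gamma:chain[blocks]; alpha:fork[open]; tau:collider[open]; kappa:fork[open] ⇒ blocked
Since every path is blocked, d-separation holds.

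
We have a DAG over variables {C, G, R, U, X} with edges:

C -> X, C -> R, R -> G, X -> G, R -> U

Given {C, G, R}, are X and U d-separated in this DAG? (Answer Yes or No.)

Enumerating the 2 paths from X to U and testing each for blocking by {C, G, R}:
  1. X ← C → R → U — C:fork[blocks]; R:chain[blocks] ⇒ blocked
  2. X → G ← R → U — G:collider[open]; R:fork[blocks] ⇒ blocked
Every path is blocked, so X and U are d-separated given {C, G, R}.

Yes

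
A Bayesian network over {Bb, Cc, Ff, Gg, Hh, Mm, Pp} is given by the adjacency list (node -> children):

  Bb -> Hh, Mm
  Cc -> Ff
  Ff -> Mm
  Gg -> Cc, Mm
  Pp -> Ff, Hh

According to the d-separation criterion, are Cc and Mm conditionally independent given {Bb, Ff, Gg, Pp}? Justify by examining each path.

3 paths connect Cc and Mm; each must be blocked for d-separation to hold:
  1. Cc ← Gg → Mm — Gg:fork[blocks] ⇒ blocked
  2. Cc → Ff ← Pp → Hh ← Bb → Mm — Ff:collider[open]; Pp:fork[blocks]; Hh:collider[blocks]; Bb:fork[blocks] ⇒ blocked
  3. Cc → Ff → Mm — Ff:chain[blocks] ⇒ blocked
Since every path is blocked, d-separation holds.

Yes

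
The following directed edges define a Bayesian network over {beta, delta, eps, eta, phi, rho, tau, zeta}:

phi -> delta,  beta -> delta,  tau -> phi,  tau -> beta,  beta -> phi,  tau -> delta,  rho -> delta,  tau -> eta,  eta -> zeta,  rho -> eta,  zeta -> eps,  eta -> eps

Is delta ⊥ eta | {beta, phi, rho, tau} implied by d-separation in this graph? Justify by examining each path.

Yes

We examine all 6 paths between delta and eta:
Path 1: delta ← tau → eta
  tau is a fork here and tau is conditioned on, so the path is blocked at tau.
Path 2: delta ← beta ← tau → eta
  beta is a chain here and beta is conditioned on, so the path is blocked at beta.
Path 3: delta ← beta → phi ← tau → eta
  beta is a fork here and beta is conditioned on, so the path is blocked at beta.
Path 4: delta ← rho → eta
  rho is a fork here and rho is conditioned on, so the path is blocked at rho.
Path 5: delta ← phi ← tau → eta
  phi is a chain here and phi is conditioned on, so the path is blocked at phi.
Path 6: delta ← phi ← beta ← tau → eta
  phi is a chain here and phi is conditioned on, so the path is blocked at phi.
Every path is blocked, so delta and eta are d-separated given {beta, phi, rho, tau}.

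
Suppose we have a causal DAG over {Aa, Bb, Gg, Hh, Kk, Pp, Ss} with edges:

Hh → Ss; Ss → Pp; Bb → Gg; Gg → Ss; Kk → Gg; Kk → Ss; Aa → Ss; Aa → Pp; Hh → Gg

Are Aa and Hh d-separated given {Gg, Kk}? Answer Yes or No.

6 paths connect Aa and Hh; each must be blocked for d-separation to hold:
Path 1: Aa → Pp ← Ss ← Gg ← Hh
  Pp is a collider here and neither Pp nor any of its descendants is conditioned on, so the collider stays closed — the path is blocked at Pp.
Path 2: Aa → Pp ← Ss ← Kk → Gg ← Hh
  Pp is a collider here and neither Pp nor any of its descendants is conditioned on, so the collider stays closed — the path is blocked at Pp.
Path 3: Aa → Pp ← Ss ← Hh
  Pp is a collider here and neither Pp nor any of its descendants is conditioned on, so the collider stays closed — the path is blocked at Pp.
Path 4: Aa → Ss ← Gg ← Hh
  Ss is a collider here and neither Ss nor any of its descendants is conditioned on, so the collider stays closed — the path is blocked at Ss.
Path 5: Aa → Ss ← Kk → Gg ← Hh
  Ss is a collider here and neither Ss nor any of its descendants is conditioned on, so the collider stays closed — the path is blocked at Ss.
Path 6: Aa → Ss ← Hh
  Ss is a collider here and neither Ss nor any of its descendants is conditioned on, so the collider stays closed — the path is blocked at Ss.
Every path is blocked, so Aa and Hh are d-separated given {Gg, Kk}.

Yes — Aa and Hh are d-separated given {Gg, Kk}.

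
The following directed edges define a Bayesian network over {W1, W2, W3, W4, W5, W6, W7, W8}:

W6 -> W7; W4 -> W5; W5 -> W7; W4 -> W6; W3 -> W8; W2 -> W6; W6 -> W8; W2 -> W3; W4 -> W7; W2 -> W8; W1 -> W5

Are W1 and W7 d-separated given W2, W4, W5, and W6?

Yes

Enumerating the 3 paths from W1 to W7 and testing each for blocking by {W2, W4, W5, W6}:
Path 1: W1 → W5 ← W4 → W6 → W7
  W4 is a fork here and W4 is conditioned on, so the path is blocked at W4.
Path 2: W1 → W5 ← W4 → W7
  W4 is a fork here and W4 is conditioned on, so the path is blocked at W4.
Path 3: W1 → W5 → W7
  W5 is a chain here and W5 is conditioned on, so the path is blocked at W5.
All paths are blocked; W1 ⊥ W7 | {W2, W4, W5, W6} holds.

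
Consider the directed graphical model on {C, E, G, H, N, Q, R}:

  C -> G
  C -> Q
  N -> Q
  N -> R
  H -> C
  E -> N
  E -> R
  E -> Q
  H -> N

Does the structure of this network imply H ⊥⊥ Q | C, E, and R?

There are 4 undirected paths between H and Q; checking each against the conditioning set {C, E, R}:
  1. H → C → Q — C:chain[blocks] ⇒ blocked
  2. H → N → R ← E → Q — N:chain[open]; R:collider[open]; E:fork[blocks] ⇒ blocked
  3. H → N ← E → Q — N:collider[open]; E:fork[blocks] ⇒ blocked
  4. H → N → Q — N:chain[open] ⇒ active
At least one path is unblocked, so d-separation fails.

No — H and Q are not d-separated given {C, E, R}.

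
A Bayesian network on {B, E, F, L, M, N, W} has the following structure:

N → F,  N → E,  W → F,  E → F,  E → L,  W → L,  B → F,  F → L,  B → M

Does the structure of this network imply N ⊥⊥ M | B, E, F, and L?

There are 4 undirected paths between N and M; checking each against the conditioning set {B, E, F, L}:
  1. N → E → L ← F ← B → M — E:chain[blocks]; L:collider[open]; F:chain[blocks]; B:fork[blocks] ⇒ blocked
  2. N → E → L ← W → F ← B → M — E:chain[blocks]; L:collider[open]; W:fork[open]; F:collider[open]; B:fork[blocks] ⇒ blocked
  3. N → E → F ← B → M — E:chain[blocks]; F:collider[open]; B:fork[blocks] ⇒ blocked
  4. N → F ← B → M — F:collider[open]; B:fork[blocks] ⇒ blocked
Since every path is blocked, d-separation holds.

Yes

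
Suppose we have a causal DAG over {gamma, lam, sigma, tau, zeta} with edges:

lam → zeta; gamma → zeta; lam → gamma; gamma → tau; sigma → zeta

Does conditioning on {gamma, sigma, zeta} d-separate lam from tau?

There are 2 undirected paths between lam and tau; checking each against the conditioning set {gamma, sigma, zeta}:
Path 1: lam → gamma → tau
  gamma is a chain here and gamma is conditioned on, so the path is blocked at gamma.
Path 2: lam → zeta ← gamma → tau
  gamma is a fork here and gamma is conditioned on, so the path is blocked at gamma.
Since every path is blocked, d-separation holds.

Yes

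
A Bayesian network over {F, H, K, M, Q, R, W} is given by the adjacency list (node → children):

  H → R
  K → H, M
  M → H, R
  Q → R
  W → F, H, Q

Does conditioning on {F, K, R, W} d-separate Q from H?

There are 4 undirected paths between Q and H; checking each against the conditioning set {F, K, R, W}:
  1. Q ← W → H — W:fork[blocks] ⇒ blocked
  2. Q → R ← H — R:collider[open] ⇒ active
  3. Q → R ← M ← K → H — R:collider[open]; M:chain[open]; K:fork[blocks] ⇒ blocked
  4. Q → R ← M → H — R:collider[open]; M:fork[open] ⇒ active
Because an active path exists, Q and H are not d-separated.

No — Q and H are not d-separated given {F, K, R, W}.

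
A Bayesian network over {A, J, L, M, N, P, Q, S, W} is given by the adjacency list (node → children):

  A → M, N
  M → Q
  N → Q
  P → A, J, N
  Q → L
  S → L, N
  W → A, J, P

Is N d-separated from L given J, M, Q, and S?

Yes

There are 6 undirected paths between N and L; checking each against the conditioning set {J, M, Q, S}:
  1. N ← P → J ← W → A → M → Q → L — P:fork[open]; J:collider[open]; W:fork[open]; A:chain[open]; M:chain[blocks]; Q:chain[blocks] ⇒ blocked
  2. N ← P ← W → A → M → Q → L — P:chain[open]; W:fork[open]; A:chain[open]; M:chain[blocks]; Q:chain[blocks] ⇒ blocked
  3. N ← P → A → M → Q → L — P:fork[open]; A:chain[open]; M:chain[blocks]; Q:chain[blocks] ⇒ blocked
  4. N ← A → M → Q → L — A:fork[open]; M:chain[blocks]; Q:chain[blocks] ⇒ blocked
  5. N ← S → L — S:fork[blocks] ⇒ blocked
  6. N → Q → L — Q:chain[blocks] ⇒ blocked
Since every path is blocked, d-separation holds.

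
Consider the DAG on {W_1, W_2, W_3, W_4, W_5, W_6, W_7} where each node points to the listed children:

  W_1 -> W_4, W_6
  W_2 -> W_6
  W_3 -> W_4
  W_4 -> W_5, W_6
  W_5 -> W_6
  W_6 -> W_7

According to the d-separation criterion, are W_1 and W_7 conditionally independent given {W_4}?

3 paths connect W_1 and W_7; each must be blocked for d-separation to hold:
Path 1: W_1 → W_6 → W_7
  W_6 is a chain and W_6 is not conditioned on — no node blocks this path, so it is active.
Path 2: W_1 → W_4 → W_5 → W_6 → W_7
  W_4 is a chain here and W_4 is conditioned on, so the path is blocked at W_4.
Path 3: W_1 → W_4 → W_6 → W_7
  W_4 is a chain here and W_4 is conditioned on, so the path is blocked at W_4.
At least one path is unblocked, so d-separation fails.

No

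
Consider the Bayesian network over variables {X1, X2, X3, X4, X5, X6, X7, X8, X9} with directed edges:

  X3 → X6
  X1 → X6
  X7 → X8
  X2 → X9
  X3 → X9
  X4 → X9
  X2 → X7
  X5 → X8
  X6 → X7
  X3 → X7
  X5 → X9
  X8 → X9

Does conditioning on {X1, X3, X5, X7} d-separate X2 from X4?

We examine all 5 paths between X2 and X4:
  1. X2 → X9 ← X4 — X9:collider[blocks] ⇒ blocked
  2. X2 → X7 → X8 → X9 ← X4 — X7:chain[blocks]; X8:chain[open]; X9:collider[blocks] ⇒ blocked
  3. X2 → X7 → X8 ← X5 → X9 ← X4 — X7:chain[blocks]; X8:collider[blocks]; X5:fork[blocks]; X9:collider[blocks] ⇒ blocked
  4. X2 → X7 ← X3 → X9 ← X4 — X7:collider[open]; X3:fork[blocks]; X9:collider[blocks] ⇒ blocked
  5. X2 → X7 ← X6 ← X3 → X9 ← X4 — X7:collider[open]; X6:chain[open]; X3:fork[blocks]; X9:collider[blocks] ⇒ blocked
All paths are blocked; X2 ⊥ X4 | {X1, X3, X5, X7} holds.

Yes — X2 and X4 are d-separated given {X1, X3, X5, X7}.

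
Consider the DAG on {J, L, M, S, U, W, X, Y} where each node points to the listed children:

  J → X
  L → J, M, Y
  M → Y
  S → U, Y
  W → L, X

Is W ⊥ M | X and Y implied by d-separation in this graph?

There are 4 undirected paths between W and M; checking each against the conditioning set {X, Y}:
Path 1: W → L → Y ← M
  L is a chain and L is not conditioned on; Y is a collider and Y is conditioned on, which opens it — no node blocks this path, so it is active.
Path 2: W → L → M
  L is a chain and L is not conditioned on — no node blocks this path, so it is active.
Path 3: W → X ← J ← L → Y ← M
  X is a collider and X is conditioned on, which opens it; J is a chain and J is not conditioned on; L is a fork and L is not conditioned on; Y is a collider and Y is conditioned on, which opens it — no node blocks this path, so it is active.
Path 4: W → X ← J ← L → M
  X is a collider and X is conditioned on, which opens it; J is a chain and J is not conditioned on; L is a fork and L is not conditioned on — no node blocks this path, so it is active.
Because an active path exists, W and M are not d-separated.

No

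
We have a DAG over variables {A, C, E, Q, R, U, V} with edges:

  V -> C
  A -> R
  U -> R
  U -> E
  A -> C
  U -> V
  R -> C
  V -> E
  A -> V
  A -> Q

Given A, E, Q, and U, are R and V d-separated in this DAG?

There are 6 undirected paths between R and V; checking each against the conditioning set {A, E, Q, U}:
  1. R ← A → C ← V — A:fork[blocks]; C:collider[blocks] ⇒ blocked
  2. R ← A → V — A:fork[blocks] ⇒ blocked
  3. R → C ← A → V — C:collider[blocks]; A:fork[blocks] ⇒ blocked
  4. R → C ← V — C:collider[blocks] ⇒ blocked
  5. R ← U → E ← V — U:fork[blocks]; E:collider[open] ⇒ blocked
  6. R ← U → V — U:fork[blocks] ⇒ blocked
Every path is blocked, so R and V are d-separated given {A, E, Q, U}.

Yes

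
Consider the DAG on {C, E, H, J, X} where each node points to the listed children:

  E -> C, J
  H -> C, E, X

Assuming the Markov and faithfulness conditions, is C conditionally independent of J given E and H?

2 paths connect C and J; each must be blocked for d-separation to hold:
Path 1: C ← E → J
  E is a fork here and E is conditioned on, so the path is blocked at E.
Path 2: C ← H → E → J
  H is a fork here and H is conditioned on, so the path is blocked at H.
All paths are blocked; C ⊥ J | {E, H} holds.

Yes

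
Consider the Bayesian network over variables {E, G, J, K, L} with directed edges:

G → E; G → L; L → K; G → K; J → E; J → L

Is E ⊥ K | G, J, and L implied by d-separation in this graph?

We examine all 4 paths between E and K:
Path 1: E ← J → L ← G → K
  J is a fork here and J is conditioned on, so the path is blocked at J.
Path 2: E ← J → L → K
  J is a fork here and J is conditioned on, so the path is blocked at J.
Path 3: E ← G → L → K
  G is a fork here and G is conditioned on, so the path is blocked at G.
Path 4: E ← G → K
  G is a fork here and G is conditioned on, so the path is blocked at G.
Every path is blocked, so E and K are d-separated given {G, J, L}.

Yes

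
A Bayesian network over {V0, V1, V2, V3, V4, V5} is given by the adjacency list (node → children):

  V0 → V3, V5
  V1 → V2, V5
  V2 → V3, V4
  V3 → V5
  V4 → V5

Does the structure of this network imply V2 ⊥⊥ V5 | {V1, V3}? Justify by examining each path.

Enumerating the 4 paths from V2 to V5 and testing each for blocking by {V1, V3}:
Path 1: V2 ← V1 → V5
  V1 is a fork here and V1 is conditioned on, so the path is blocked at V1.
Path 2: V2 → V4 → V5
  V4 is a chain and V4 is not conditioned on — no node blocks this path, so it is active.
Path 3: V2 → V3 ← V0 → V5
  V3 is a collider and V3 is conditioned on, which opens it; V0 is a fork and V0 is not conditioned on — no node blocks this path, so it is active.
Path 4: V2 → V3 → V5
  V3 is a chain here and V3 is conditioned on, so the path is blocked at V3.
Because an active path exists, V2 and V5 are not d-separated.

No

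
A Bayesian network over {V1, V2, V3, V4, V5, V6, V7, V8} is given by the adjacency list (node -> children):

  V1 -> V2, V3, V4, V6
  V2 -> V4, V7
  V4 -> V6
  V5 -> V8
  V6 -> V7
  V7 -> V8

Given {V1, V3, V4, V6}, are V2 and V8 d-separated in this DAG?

There are 5 undirected paths between V2 and V8; checking each against the conditioning set {V1, V3, V4, V6}:
Path 1: V2 → V7 → V8
  V7 is a chain and V7 is not conditioned on — no node blocks this path, so it is active.
Path 2: V2 ← V1 → V4 → V6 → V7 → V8
  V1 is a fork here and V1 is conditioned on, so the path is blocked at V1.
Path 3: V2 ← V1 → V6 → V7 → V8
  V1 is a fork here and V1 is conditioned on, so the path is blocked at V1.
Path 4: V2 → V4 ← V1 → V6 → V7 → V8
  V1 is a fork here and V1 is conditioned on, so the path is blocked at V1.
Path 5: V2 → V4 → V6 → V7 → V8
  V4 is a chain here and V4 is conditioned on, so the path is blocked at V4.
Because an active path exists, V2 and V8 are not d-separated.

No — V2 and V8 are not d-separated given {V1, V3, V4, V6}.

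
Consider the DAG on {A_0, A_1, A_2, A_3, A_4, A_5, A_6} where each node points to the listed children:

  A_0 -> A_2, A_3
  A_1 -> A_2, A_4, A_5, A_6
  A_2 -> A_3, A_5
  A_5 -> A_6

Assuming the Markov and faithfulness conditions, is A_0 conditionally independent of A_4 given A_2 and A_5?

No

There are 6 undirected paths between A_0 and A_4; checking each against the conditioning set {A_2, A_5}:
  1. A_0 → A_2 ← A_1 → A_4 — A_2:collider[open]; A_1:fork[open] ⇒ active
  2. A_0 → A_2 → A_5 → A_6 ← A_1 → A_4 — A_2:chain[blocks]; A_5:chain[blocks]; A_6:collider[blocks]; A_1:fork[open] ⇒ blocked
  3. A_0 → A_2 → A_5 ← A_1 → A_4 — A_2:chain[blocks]; A_5:collider[open]; A_1:fork[open] ⇒ blocked
  4. A_0 → A_3 ← A_2 ← A_1 → A_4 — A_3:collider[blocks]; A_2:chain[blocks]; A_1:fork[open] ⇒ blocked
  5. A_0 → A_3 ← A_2 → A_5 → A_6 ← A_1 → A_4 — A_3:collider[blocks]; A_2:fork[blocks]; A_5:chain[blocks]; A_6:collider[blocks]; A_1:fork[open] ⇒ blocked
  6. A_0 → A_3 ← A_2 → A_5 ← A_1 → A_4 — A_3:collider[blocks]; A_2:fork[blocks]; A_5:collider[open]; A_1:fork[open] ⇒ blocked
Because an active path exists, A_0 and A_4 are not d-separated.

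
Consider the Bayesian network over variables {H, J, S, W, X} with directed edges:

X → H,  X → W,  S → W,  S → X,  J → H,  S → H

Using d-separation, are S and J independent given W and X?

3 paths connect S and J; each must be blocked for d-separation to hold:
Path 1: S → H ← J
  H is a collider here and neither H nor any of its descendants is conditioned on, so the collider stays closed — the path is blocked at H.
Path 2: S → W ← X → H ← J
  X is a fork here and X is conditioned on, so the path is blocked at X.
Path 3: S → X → H ← J
  X is a chain here and X is conditioned on, so the path is blocked at X.
Since every path is blocked, d-separation holds.

Yes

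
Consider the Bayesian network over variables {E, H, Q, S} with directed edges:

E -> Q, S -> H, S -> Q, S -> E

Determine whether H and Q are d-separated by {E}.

No — H and Q are not d-separated given {E}.

2 paths connect H and Q; each must be blocked for d-separation to hold:
  1. H ← S → Q — S:fork[open] ⇒ active
  2. H ← S → E → Q — S:fork[open]; E:chain[blocks] ⇒ blocked
Because an active path exists, H and Q are not d-separated.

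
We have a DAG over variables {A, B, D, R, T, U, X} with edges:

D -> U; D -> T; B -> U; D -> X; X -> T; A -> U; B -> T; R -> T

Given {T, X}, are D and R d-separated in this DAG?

Enumerating the 3 paths from D to R and testing each for blocking by {T, X}:
  1. D → U ← B → T ← R — U:collider[blocks]; B:fork[open]; T:collider[open] ⇒ blocked
  2. D → X → T ← R — X:chain[blocks]; T:collider[open] ⇒ blocked
  3. D → T ← R — T:collider[open] ⇒ active
At least one path is unblocked, so d-separation fails.

No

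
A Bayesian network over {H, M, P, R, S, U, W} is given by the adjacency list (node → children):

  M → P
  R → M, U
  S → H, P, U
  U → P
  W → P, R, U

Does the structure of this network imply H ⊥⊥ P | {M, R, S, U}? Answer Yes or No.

Enumerating the 6 paths from H to P and testing each for blocking by {M, R, S, U}:
Path 1: H ← S → U ← W → R → M → P
  S is a fork here and S is conditioned on, so the path is blocked at S.
Path 2: H ← S → U ← W → P
  S is a fork here and S is conditioned on, so the path is blocked at S.
Path 3: H ← S → U ← R ← W → P
  S is a fork here and S is conditioned on, so the path is blocked at S.
Path 4: H ← S → U ← R → M → P
  S is a fork here and S is conditioned on, so the path is blocked at S.
Path 5: H ← S → U → P
  S is a fork here and S is conditioned on, so the path is blocked at S.
Path 6: H ← S → P
  S is a fork here and S is conditioned on, so the path is blocked at S.
Since every path is blocked, d-separation holds.

Yes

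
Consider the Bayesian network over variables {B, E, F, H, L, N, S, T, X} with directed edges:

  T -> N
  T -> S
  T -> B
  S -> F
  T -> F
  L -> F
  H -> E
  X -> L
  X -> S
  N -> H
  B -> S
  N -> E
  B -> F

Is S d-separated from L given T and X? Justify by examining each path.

Yes

Enumerating the 6 paths from S to L and testing each for blocking by {T, X}:
Path 1: S ← B ← T → F ← L
  T is a fork here and T is conditioned on, so the path is blocked at T.
Path 2: S ← B → F ← L
  F is a collider here and neither F nor any of its descendants is conditioned on, so the collider stays closed — the path is blocked at F.
Path 3: S ← T → B → F ← L
  T is a fork here and T is conditioned on, so the path is blocked at T.
Path 4: S ← T → F ← L
  T is a fork here and T is conditioned on, so the path is blocked at T.
Path 5: S → F ← L
  F is a collider here and neither F nor any of its descendants is conditioned on, so the collider stays closed — the path is blocked at F.
Path 6: S ← X → L
  X is a fork here and X is conditioned on, so the path is blocked at X.
All paths are blocked; S ⊥ L | {T, X} holds.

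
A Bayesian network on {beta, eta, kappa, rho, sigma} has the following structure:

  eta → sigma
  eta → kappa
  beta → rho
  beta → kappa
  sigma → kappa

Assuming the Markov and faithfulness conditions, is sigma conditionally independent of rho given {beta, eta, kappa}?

Yes

2 paths connect sigma and rho; each must be blocked for d-separation to hold:
Path 1: sigma → kappa ← beta → rho
  beta is a fork here and beta is conditioned on, so the path is blocked at beta.
Path 2: sigma ← eta → kappa ← beta → rho
  eta is a fork here and eta is conditioned on, so the path is blocked at eta.
Since every path is blocked, d-separation holds.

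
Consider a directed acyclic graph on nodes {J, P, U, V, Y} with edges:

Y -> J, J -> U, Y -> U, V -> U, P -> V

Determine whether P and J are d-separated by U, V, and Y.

We examine all 2 paths between P and J:
Path 1: P → V → U ← Y → J
  V is a chain here and V is conditioned on, so the path is blocked at V.
Path 2: P → V → U ← J
  V is a chain here and V is conditioned on, so the path is blocked at V.
All paths are blocked; P ⊥ J | {U, V, Y} holds.

Yes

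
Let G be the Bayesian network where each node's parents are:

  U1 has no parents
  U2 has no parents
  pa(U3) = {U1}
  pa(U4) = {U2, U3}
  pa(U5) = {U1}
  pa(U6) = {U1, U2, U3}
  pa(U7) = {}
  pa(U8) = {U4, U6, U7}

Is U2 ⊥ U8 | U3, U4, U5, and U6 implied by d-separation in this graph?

Yes

6 paths connect U2 and U8; each must be blocked for d-separation to hold:
Path 1: U2 → U6 ← U3 → U4 → U8
  U3 is a fork here and U3 is conditioned on, so the path is blocked at U3.
Path 2: U2 → U6 → U8
  U6 is a chain here and U6 is conditioned on, so the path is blocked at U6.
Path 3: U2 → U6 ← U1 → U3 → U4 → U8
  U3 is a chain here and U3 is conditioned on, so the path is blocked at U3.
Path 4: U2 → U4 ← U3 → U6 → U8
  U3 is a fork here and U3 is conditioned on, so the path is blocked at U3.
Path 5: U2 → U4 ← U3 ← U1 → U6 → U8
  U3 is a chain here and U3 is conditioned on, so the path is blocked at U3.
Path 6: U2 → U4 → U8
  U4 is a chain here and U4 is conditioned on, so the path is blocked at U4.
All paths are blocked; U2 ⊥ U8 | {U3, U4, U5, U6} holds.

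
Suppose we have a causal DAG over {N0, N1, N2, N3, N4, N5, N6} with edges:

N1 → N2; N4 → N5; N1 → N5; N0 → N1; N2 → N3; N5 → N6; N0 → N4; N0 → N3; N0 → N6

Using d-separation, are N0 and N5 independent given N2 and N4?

No — N0 and N5 are not d-separated given {N2, N4}.

There are 4 undirected paths between N0 and N5; checking each against the conditioning set {N2, N4}:
Path 1: N0 → N3 ← N2 ← N1 → N5
  N3 is a collider here and neither N3 nor any of its descendants is conditioned on, so the collider stays closed — the path is blocked at N3.
Path 2: N0 → N4 → N5
  N4 is a chain here and N4 is conditioned on, so the path is blocked at N4.
Path 3: N0 → N6 ← N5
  N6 is a collider here and neither N6 nor any of its descendants is conditioned on, so the collider stays closed — the path is blocked at N6.
Path 4: N0 → N1 → N5
  N1 is a chain and N1 is not conditioned on — no node blocks this path, so it is active.
At least one path is unblocked, so d-separation fails.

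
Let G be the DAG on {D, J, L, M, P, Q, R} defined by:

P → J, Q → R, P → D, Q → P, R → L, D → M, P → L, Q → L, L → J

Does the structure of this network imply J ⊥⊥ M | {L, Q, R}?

No

Enumerating the 4 paths from J to M and testing each for blocking by {L, Q, R}:
  1. J ← L ← R ← Q → P → D → M — L:chain[blocks]; R:chain[blocks]; Q:fork[blocks]; P:chain[open]; D:chain[open] ⇒ blocked
  2. J ← L ← P → D → M — L:chain[blocks]; P:fork[open]; D:chain[open] ⇒ blocked
  3. J ← L ← Q → P → D → M — L:chain[blocks]; Q:fork[blocks]; P:chain[open]; D:chain[open] ⇒ blocked
  4. J ← P → D → M — P:fork[open]; D:chain[open] ⇒ active
Because an active path exists, J and M are not d-separated.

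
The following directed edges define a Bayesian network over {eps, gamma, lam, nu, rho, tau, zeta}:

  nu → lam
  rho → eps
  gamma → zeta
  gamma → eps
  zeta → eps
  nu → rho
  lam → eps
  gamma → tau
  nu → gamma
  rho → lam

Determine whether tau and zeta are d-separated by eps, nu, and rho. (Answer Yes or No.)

No

6 paths connect tau and zeta; each must be blocked for d-separation to hold:
  1. tau ← gamma → eps ← zeta — gamma:fork[open]; eps:collider[open] ⇒ active
  2. tau ← gamma → zeta — gamma:fork[open] ⇒ active
  3. tau ← gamma ← nu → lam → eps ← zeta — gamma:chain[open]; nu:fork[blocks]; lam:chain[open]; eps:collider[open] ⇒ blocked
  4. tau ← gamma ← nu → lam ← rho → eps ← zeta — gamma:chain[open]; nu:fork[blocks]; lam:collider[open]; rho:fork[blocks]; eps:collider[open] ⇒ blocked
  5. tau ← gamma ← nu → rho → eps ← zeta — gamma:chain[open]; nu:fork[blocks]; rho:chain[blocks]; eps:collider[open] ⇒ blocked
  6. tau ← gamma ← nu → rho → lam → eps ← zeta — gamma:chain[open]; nu:fork[blocks]; rho:chain[blocks]; lam:chain[open]; eps:collider[open] ⇒ blocked
Because an active path exists, tau and zeta are not d-separated.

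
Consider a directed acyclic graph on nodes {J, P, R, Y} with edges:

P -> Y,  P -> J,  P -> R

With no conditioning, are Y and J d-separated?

No

The only undirected path from Y to J is:
  1. Y ← P → J — P:fork[open] ⇒ active
Since the path Y ← P → J is active, Y and J are not d-separated given ∅.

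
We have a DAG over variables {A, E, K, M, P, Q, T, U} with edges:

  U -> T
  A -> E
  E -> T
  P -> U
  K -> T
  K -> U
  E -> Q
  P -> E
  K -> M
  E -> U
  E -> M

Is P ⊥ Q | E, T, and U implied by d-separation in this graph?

There are 6 undirected paths between P and Q; checking each against the conditioning set {E, T, U}:
Path 1: P → E → Q
  E is a chain here and E is conditioned on, so the path is blocked at E.
Path 2: P → U ← E → Q
  E is a fork here and E is conditioned on, so the path is blocked at E.
Path 3: P → U ← K → T ← E → Q
  E is a fork here and E is conditioned on, so the path is blocked at E.
Path 4: P → U ← K → M ← E → Q
  M is a collider here and neither M nor any of its descendants is conditioned on, so the collider stays closed — the path is blocked at M.
Path 5: P → U → T ← E → Q
  U is a chain here and U is conditioned on, so the path is blocked at U.
Path 6: P → U → T ← K → M ← E → Q
  U is a chain here and U is conditioned on, so the path is blocked at U.
Every path is blocked, so P and Q are d-separated given {E, T, U}.

Yes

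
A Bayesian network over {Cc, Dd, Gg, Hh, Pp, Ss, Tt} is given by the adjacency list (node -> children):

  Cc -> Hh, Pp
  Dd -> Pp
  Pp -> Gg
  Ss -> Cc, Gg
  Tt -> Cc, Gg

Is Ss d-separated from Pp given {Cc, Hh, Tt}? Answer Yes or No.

There are 4 undirected paths between Ss and Pp; checking each against the conditioning set {Cc, Hh, Tt}:
Path 1: Ss → Cc → Pp
  Cc is a chain here and Cc is conditioned on, so the path is blocked at Cc.
Path 2: Ss → Cc ← Tt → Gg ← Pp
  Tt is a fork here and Tt is conditioned on, so the path is blocked at Tt.
Path 3: Ss → Gg ← Pp
  Gg is a collider here and neither Gg nor any of its descendants is conditioned on, so the collider stays closed — the path is blocked at Gg.
Path 4: Ss → Gg ← Tt → Cc → Pp
  Gg is a collider here and neither Gg nor any of its descendants is conditioned on, so the collider stays closed — the path is blocked at Gg.
All paths are blocked; Ss ⊥ Pp | {Cc, Hh, Tt} holds.

Yes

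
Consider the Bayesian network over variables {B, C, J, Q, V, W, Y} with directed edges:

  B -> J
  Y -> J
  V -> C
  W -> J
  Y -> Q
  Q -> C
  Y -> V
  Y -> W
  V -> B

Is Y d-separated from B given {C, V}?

Yes — Y and B are d-separated given {C, V}.

There are 4 undirected paths between Y and B; checking each against the conditioning set {C, V}:
Path 1: Y → W → J ← B
  J is a collider here and neither J nor any of its descendants is conditioned on, so the collider stays closed — the path is blocked at J.
Path 2: Y → V → B
  V is a chain here and V is conditioned on, so the path is blocked at V.
Path 3: Y → Q → C ← V → B
  V is a fork here and V is conditioned on, so the path is blocked at V.
Path 4: Y → J ← B
  J is a collider here and neither J nor any of its descendants is conditioned on, so the collider stays closed — the path is blocked at J.
Since every path is blocked, d-separation holds.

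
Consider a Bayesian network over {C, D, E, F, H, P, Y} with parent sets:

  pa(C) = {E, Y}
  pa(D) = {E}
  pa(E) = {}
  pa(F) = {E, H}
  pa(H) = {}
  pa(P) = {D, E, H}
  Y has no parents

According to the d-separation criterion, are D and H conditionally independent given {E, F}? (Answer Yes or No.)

Yes

There are 4 undirected paths between D and H; checking each against the conditioning set {E, F}:
Path 1: D ← E → P ← H
  E is a fork here and E is conditioned on, so the path is blocked at E.
Path 2: D ← E → F ← H
  E is a fork here and E is conditioned on, so the path is blocked at E.
Path 3: D → P ← E → F ← H
  P is a collider here and neither P nor any of its descendants is conditioned on, so the collider stays closed — the path is blocked at P.
Path 4: D → P ← H
  P is a collider here and neither P nor any of its descendants is conditioned on, so the collider stays closed — the path is blocked at P.
Since every path is blocked, d-separation holds.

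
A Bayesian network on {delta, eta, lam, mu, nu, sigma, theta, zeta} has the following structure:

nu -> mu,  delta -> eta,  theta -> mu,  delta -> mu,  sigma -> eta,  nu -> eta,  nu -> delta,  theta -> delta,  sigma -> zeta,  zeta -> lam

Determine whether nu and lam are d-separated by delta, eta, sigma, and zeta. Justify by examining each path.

Yes — nu and lam are d-separated given {delta, eta, sigma, zeta}.

Enumerating the 4 paths from nu to lam and testing each for blocking by {delta, eta, sigma, zeta}:
Path 1: nu → delta → eta ← sigma → zeta → lam
  delta is a chain here and delta is conditioned on, so the path is blocked at delta.
Path 2: nu → eta ← sigma → zeta → lam
  sigma is a fork here and sigma is conditioned on, so the path is blocked at sigma.
Path 3: nu → mu ← theta → delta → eta ← sigma → zeta → lam
  mu is a collider here and neither mu nor any of its descendants is conditioned on, so the collider stays closed — the path is blocked at mu.
Path 4: nu → mu ← delta → eta ← sigma → zeta → lam
  mu is a collider here and neither mu nor any of its descendants is conditioned on, so the collider stays closed — the path is blocked at mu.
Every path is blocked, so nu and lam are d-separated given {delta, eta, sigma, zeta}.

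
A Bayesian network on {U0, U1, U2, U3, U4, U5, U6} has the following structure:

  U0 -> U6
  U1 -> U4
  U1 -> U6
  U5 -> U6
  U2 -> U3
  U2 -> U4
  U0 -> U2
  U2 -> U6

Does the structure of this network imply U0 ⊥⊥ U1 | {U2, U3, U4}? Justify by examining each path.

Yes

Enumerating the 4 paths from U0 to U1 and testing each for blocking by {U2, U3, U4}:
  1. U0 → U2 → U4 ← U1 — U2:chain[blocks]; U4:collider[open] ⇒ blocked
  2. U0 → U2 → U6 ← U1 — U2:chain[blocks]; U6:collider[blocks] ⇒ blocked
  3. U0 → U6 ← U2 → U4 ← U1 — U6:collider[blocks]; U2:fork[blocks]; U4:collider[open] ⇒ blocked
  4. U0 → U6 ← U1 — U6:collider[blocks] ⇒ blocked
All paths are blocked; U0 ⊥ U1 | {U2, U3, U4} holds.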